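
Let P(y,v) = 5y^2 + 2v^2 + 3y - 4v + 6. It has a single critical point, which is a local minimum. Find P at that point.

71/20

∂P/∂y = 10y + 3 = 0 and ∂P/∂v = 4v - 4 = 0, so (y, v) = (-3/10, 1).
The Hessian has P_{yy} = 10, P_{vv} = 4, P_{yv} = 0, giving D = 40 > 0 with P_{yy} > 0, so the point is a local minimum.
P(-3/10, 1) = 71/20.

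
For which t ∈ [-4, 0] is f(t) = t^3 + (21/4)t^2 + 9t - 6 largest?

0

Differentiating, f'(t) = 3t^2 + (21/2)t + 9; which vanishes at t = -2 and t = -3/2.
Compare values at every candidate in [-4, 0]: f(-4) = -22,  f(-2) = -11,  f(-3/2) = -177/16,  f(0) = -6.
The maximum over the interval is -6, attained at t = 0.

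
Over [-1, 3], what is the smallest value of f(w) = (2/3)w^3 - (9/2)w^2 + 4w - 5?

The derivative is 2w^2 - 9w + 4, whose only zero in [-1, 3] is w = 1/2.
Compare values at every candidate in [-1, 3]: f(-1) = -85/6; f(1/2) = -97/24; f(3) = -31/2.
Hence the absolute minimum is -31/2 at w = 3.

-31/2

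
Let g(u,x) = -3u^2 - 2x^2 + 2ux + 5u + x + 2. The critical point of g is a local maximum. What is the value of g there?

∂g/∂u = -6u + 2x + 5 = 0 and ∂g/∂x = 2u - 4x + 1 = 0, so (u, x) = (11/10, 4/5).
The Hessian has g_{uu} = -6, g_{xx} = -4, g_{ux} = 2, giving D = 20 > 0 with g_{uu} < 0, so the point is a local maximum.
g(11/10, 4/5) = 103/20.

103/20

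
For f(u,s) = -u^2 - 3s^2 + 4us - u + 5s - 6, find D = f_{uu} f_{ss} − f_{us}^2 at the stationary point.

-4

∂f/∂u = -2u + 4s - 1 = 0 and ∂f/∂s = 4u - 6s + 5 = 0, so (u, s) = (-7/2, -3/2).
The Hessian has f_{uu} = -2, f_{ss} = -6, f_{us} = 4, giving D = -4 < 0, so the point is a saddle point.
D = (-2)·(-6) − (4)^2 = -4.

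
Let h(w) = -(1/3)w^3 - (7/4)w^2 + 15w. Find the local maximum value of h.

Critical points: h'(w) = -w^2 - (7/2)w + 15 vanishes at w = -6, 5/2.
Second-derivative test with h''(w) = -2w - 7/2: h''(-6) = 17/2 > 0 ⇒ local minimum; h''(5/2) = -17/2 < 0 ⇒ local maximum.
Thus h has its local maximum at w = 5/2, with value 1025/48.

1025/48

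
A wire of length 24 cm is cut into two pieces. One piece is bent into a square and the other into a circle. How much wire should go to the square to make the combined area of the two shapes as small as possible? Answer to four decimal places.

13.4424

Let x be the length used for the square. Square side x/4; circle radius (24−x)/(2π).
A(x) = (x/4)² + π·((24−x)/(2π))² = x²/16 + (24−x)²/(4π) for 0 ≤ x ≤ 24. A'(x) = x/8 − (24−x)/(2π) = 0 gives x = 4·24/(π+4) ≈ 13.4424.
A'' = 1/8 + 1/(2π) > 0, so this gives the minimum combined area; x ≈ 13.4424 cm to the square.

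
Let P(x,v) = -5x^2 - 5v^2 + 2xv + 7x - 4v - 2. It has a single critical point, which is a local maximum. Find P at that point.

77/96

∂P/∂x = -10x + 2v + 7 = 0 and ∂P/∂v = 2x - 10v - 4 = 0, so (x, v) = (31/48, -13/48).
The Hessian has P_{xx} = -10, P_{vv} = -10, P_{xv} = 2, giving D = 96 > 0 with P_{xx} < 0, so the point is a local maximum.
P(31/48, -13/48) = 77/96.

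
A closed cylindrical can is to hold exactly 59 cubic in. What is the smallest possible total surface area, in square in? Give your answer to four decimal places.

83.8975

With radius r and height h, πr²h = 59 so h = 59/(πr²), and S(r) = 2πr² + 2πrh = 2πr² + 2·59/r.
S'(r) = 4πr − 2·59/r² = 0 ⇒ r³ = 59/(2π), so r ≈ 2.1097 and h = 2r ≈ 4.2194.
S''(r) = 4π + 4·59/r³ > 0, so this is the minimum; S ≈ 83.8975.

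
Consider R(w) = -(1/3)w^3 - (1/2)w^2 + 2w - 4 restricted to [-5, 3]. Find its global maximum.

91/6

R'(w) = -w^2 - w + 2, which vanishes at w = -2 and w = 1.
Candidates: R(-5) = 91/6; R(-2) = -22/3; R(1) = -17/6; R(3) = -23/2.
The maximum over the interval is 91/6, attained at w = -5.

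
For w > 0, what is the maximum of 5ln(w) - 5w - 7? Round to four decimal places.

f'(w) = 5/w − 5 = 0 gives w = 1.
f''(w) = -5/w², which is negative for w > 0, so this is a local maximum.
f(1) = 5·ln(1) - 5 - 7 ≈ -12.0000.

-12.0000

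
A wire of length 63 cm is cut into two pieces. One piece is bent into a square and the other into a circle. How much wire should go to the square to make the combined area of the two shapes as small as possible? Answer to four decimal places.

35.2862

Let x be the length used for the square. Square side x/4; circle radius (63−x)/(2π).
A(x) = (x/4)² + π·((63−x)/(2π))² = x²/16 + (63−x)²/(4π) for 0 ≤ x ≤ 63. A'(x) = x/8 − (63−x)/(2π) = 0 gives x = 4·63/(π+4) ≈ 35.2862.
A'' = 1/8 + 1/(2π) > 0, so this gives the minimum combined area; x ≈ 35.2862 cm to the square.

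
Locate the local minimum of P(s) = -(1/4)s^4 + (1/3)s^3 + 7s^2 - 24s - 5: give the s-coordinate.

P'(s) = -s^3 + s^2 + 14s - 24 = 0 at s = -4, 2, 3.
Since P''(s) = -3s^2 + 2s + 14, we get P''(-4) = -42 < 0 ⇒ local maximum; P''(2) = 6 > 0 ⇒ local minimum; P''(3) = -7 < 0 ⇒ local maximum.
So the local minimum value is P(2) = -79/3.

2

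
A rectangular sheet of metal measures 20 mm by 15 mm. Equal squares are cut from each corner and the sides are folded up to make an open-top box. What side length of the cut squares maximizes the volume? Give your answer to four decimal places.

2.8287

With cut size x, the volume is V(x) = x(20 − 2x)(15 − 2x) for 0 < x < 7.5.
V'(x) = 12x^2 − 140x + 300. Setting V'(x) = 0 gives x ≈ 2.8287 (the root in (0, 7.5)).
V''(x) = 24x − 140 is negative there, so this is the maximum; V ≈ 379.0378.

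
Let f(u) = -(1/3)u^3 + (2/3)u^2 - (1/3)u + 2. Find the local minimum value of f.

f'(u) = -u^2 + (4/3)u - 1/3 = 0 at u = 1/3, 1.
Since f''(u) = -2u + 4/3, we get f''(1/3) = 2/3 > 0 ⇒ local minimum; f''(1) = -2/3 < 0 ⇒ local maximum.
The local minimum is f(1/3) = 158/81.

158/81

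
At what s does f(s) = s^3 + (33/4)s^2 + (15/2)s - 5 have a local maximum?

Critical points: f'(s) = 3s^2 + (33/2)s + 15/2 vanishes at s = -5, -1/2.
f''(s) = 6s + 33/2. f''(-5) = -27/2 < 0 ⇒ local maximum; f''(-1/2) = 27/2 > 0 ⇒ local minimum.
So the local maximum value is f(-5) = 155/4.

-5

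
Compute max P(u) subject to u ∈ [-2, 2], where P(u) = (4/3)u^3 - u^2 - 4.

The derivative is 4u^2 - 2u, which vanishes at u = 0 and u = 1/2.
Evaluating at the critical points and endpoints: P(-2) = -56/3; P(0) = -4; P(1/2) = -49/12; P(2) = 8/3.
Hence the absolute maximum is 8/3 at u = 2.

8/3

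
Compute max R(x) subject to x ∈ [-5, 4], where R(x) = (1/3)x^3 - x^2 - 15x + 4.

The derivative is x^2 - 2x - 15, whose only zero in [-5, 4] is x = -3.
Compare values at every candidate in [-5, 4]: R(-5) = 37/3; R(-3) = 31; R(4) = -152/3.
Hence the absolute maximum is 31 at x = -3.

31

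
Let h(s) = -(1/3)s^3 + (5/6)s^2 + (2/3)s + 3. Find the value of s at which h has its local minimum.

-1/3

h'(s) = -s^2 + (5/3)s + 2/3 = 0 at s = -1/3, 2.
Since h''(s) = -2s + 5/3, we get h''(-1/3) = 7/3 > 0 ⇒ local minimum; h''(2) = -7/3 < 0 ⇒ local maximum.
The local minimum is h(-1/3) = 467/162.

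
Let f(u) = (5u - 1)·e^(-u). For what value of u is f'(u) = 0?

Differentiating with the product rule gives f'(u) = (-5u + 6)·e^(-u). Since e^(-u) > 0, the only critical point is u = 6/5.
f''(6/5) has the same sign as -5 < 0, so this is a local maximum.
f(6/5) = (5)·e^(-6/5) ≈ 1.5060.

6/5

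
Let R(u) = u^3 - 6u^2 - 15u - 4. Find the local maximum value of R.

4

R'(u) = 3u^2 - 12u - 15. Setting R'(u) = 0 gives u ∈ {-1, 5}.
Since R''(u) = 6u - 12, we get R''(-1) = -18 < 0 ⇒ local maximum; R''(5) = 18 > 0 ⇒ local minimum.
So the local maximum value is R(-1) = 4.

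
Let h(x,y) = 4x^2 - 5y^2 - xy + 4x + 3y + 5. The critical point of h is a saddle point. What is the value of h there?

∂h/∂x = 8x - y + 4 = 0 and ∂h/∂y = -x - 10y + 3 = 0, so (x, y) = (-37/81, 28/81).
The Hessian has h_{xx} = 8, h_{yy} = -10, h_{xy} = -1, giving D = -81 < 0, so the point is a saddle point.
h(-37/81, 28/81) = 373/81.

373/81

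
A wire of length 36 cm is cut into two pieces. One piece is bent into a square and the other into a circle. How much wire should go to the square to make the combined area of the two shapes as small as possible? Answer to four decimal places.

Let x be the length used for the square. Square side x/4; circle radius (36−x)/(2π).
A(x) = (x/4)² + π·((36−x)/(2π))² = x²/16 + (36−x)²/(4π) for 0 ≤ x ≤ 36. A'(x) = x/8 − (36−x)/(2π) = 0 gives x = 4·36/(π+4) ≈ 20.1636.
A'' = 1/8 + 1/(2π) > 0, so this gives the minimum combined area; x ≈ 20.1636 cm to the square.

20.1636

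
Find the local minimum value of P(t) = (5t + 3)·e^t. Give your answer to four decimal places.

-1.0095

By the product rule, P'(t) = (5t + 8)·e^t. Since e^t > 0, the only critical point is t = -8/5.
P''(-8/5) has the same sign as 5 > 0, so this is a local minimum.
P(-8/5) = (-5)·e^(-8/5) ≈ -1.0095.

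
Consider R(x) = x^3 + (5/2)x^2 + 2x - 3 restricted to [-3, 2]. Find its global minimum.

-27/2

Differentiating, R'(x) = 3x^2 + 5x + 2; which vanishes at x = -1 and x = -2/3.
Compare values at every candidate in [-3, 2]: R(-3) = -27/2, R(-1) = -7/2, R(-2/3) = -95/27, R(2) = 19.
So the minimum is R(-3) = -27/2.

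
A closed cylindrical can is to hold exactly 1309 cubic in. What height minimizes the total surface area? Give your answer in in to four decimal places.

With radius r and height h, πr²h = 1309 so h = 1309/(πr²), and S(r) = 2πr² + 2πrh = 2πr² + 2·1309/r.
S'(r) = 4πr − 2·1309/r² = 0 ⇒ r³ = 1309/(2π), so r ≈ 5.9282 and h = 2r ≈ 11.8563.
S''(r) = 4π + 4·1309/r³ > 0, so this is the minimum; S ≈ 662.4315.

11.8563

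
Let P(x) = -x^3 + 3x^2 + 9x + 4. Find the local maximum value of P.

31

Critical points: P'(x) = -3x^2 + 6x + 9 vanishes at x = -1, 3.
P''(x) = -6x + 6. P''(-1) = 12 > 0 ⇒ local minimum; P''(3) = -12 < 0 ⇒ local maximum.
Thus P has its local maximum at x = 3, with value 31.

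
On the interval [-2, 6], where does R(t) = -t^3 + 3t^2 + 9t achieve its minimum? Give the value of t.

R'(t) = -3t^2 + 6t + 9, which vanishes at t = -1 and t = 3.
Evaluating at the critical points and endpoints: R(-2) = 2,  R(-1) = -5,  R(3) = 27,  R(6) = -54.
The minimum over the interval is -54, attained at t = 6.

6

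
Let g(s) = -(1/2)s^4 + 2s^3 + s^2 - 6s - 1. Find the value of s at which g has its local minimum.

1

Critical points: g'(s) = -2s^3 + 6s^2 + 2s - 6 vanishes at s = -1, 1, 3.
Since g''(s) = -6s^2 + 12s + 2, we get g''(-1) = -16 < 0 ⇒ local maximum; g''(1) = 8 > 0 ⇒ local minimum; g''(3) = -16 < 0 ⇒ local maximum.
So the local minimum value is g(1) = -9/2.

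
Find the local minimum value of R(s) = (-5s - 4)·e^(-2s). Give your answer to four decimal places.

-4.5553

By the product rule, R'(s) = (10s + 3)·e^(-2s). Since e^(-2s) > 0, the only critical point is s = -3/10.
R''(-3/10) has the same sign as 10 > 0, so this is a local minimum.
R(-3/10) = (-5/2)·e^(3/5) ≈ -4.5553.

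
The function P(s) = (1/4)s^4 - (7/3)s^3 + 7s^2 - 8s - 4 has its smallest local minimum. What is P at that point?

P'(s) = s^3 - 7s^2 + 14s - 8. Setting P'(s) = 0 gives s ∈ {1, 2, 4}.
Since P''(s) = 3s^2 - 14s + 14, we get P''(1) = 3 > 0 ⇒ local minimum; P''(2) = -2 < 0 ⇒ local maximum; P''(4) = 6 > 0 ⇒ local minimum.
Thus P has its smallest local minimum at s = 4, with value -28/3.

-28/3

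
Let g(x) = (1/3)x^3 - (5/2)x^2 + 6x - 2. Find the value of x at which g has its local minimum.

3

Critical points: g'(x) = x^2 - 5x + 6 vanishes at x = 2, 3.
Since g''(x) = 2x - 5, we get g''(2) = -1 < 0 ⇒ local maximum; g''(3) = 1 > 0 ⇒ local minimum.
Thus g has its local minimum at x = 3, with value 5/2.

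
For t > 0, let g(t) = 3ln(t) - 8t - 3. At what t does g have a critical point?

3/8

g'(t) = 3/t − 8 = 0 gives t = 3/8.
g''(t) = -3/t², which is negative for t > 0, so this is a local maximum.
g(3/8) = 3·ln(3/8) - 3 - 3 ≈ -8.9425.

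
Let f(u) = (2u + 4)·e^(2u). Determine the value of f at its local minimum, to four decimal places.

-0.0067

Differentiating with the product rule gives f'(u) = (4u + 10)·e^(2u). Since e^(2u) > 0, the only critical point is u = -5/2.
f''(-5/2) has the same sign as 4 > 0, so this is a local minimum.
f(-5/2) = (-1)·e^(-5) ≈ -0.0067.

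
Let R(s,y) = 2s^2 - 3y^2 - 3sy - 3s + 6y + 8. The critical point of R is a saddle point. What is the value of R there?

∂R/∂s = 4s - 3y - 3 = 0 and ∂R/∂y = -3s - 6y + 6 = 0, so (s, y) = (12/11, 5/11).
The Hessian has R_{ss} = 4, R_{yy} = -6, R_{sy} = -3, giving D = -33 < 0, so the point is a saddle point.
R(12/11, 5/11) = 85/11.

85/11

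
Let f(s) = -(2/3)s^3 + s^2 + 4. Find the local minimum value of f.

4

f'(s) = -2s^2 + 2s = 0 at s = 0, 1.
Second-derivative test with f''(s) = -4s + 2: f''(0) = 2 > 0 ⇒ local minimum; f''(1) = -2 < 0 ⇒ local maximum.
So the local minimum value is f(0) = 4.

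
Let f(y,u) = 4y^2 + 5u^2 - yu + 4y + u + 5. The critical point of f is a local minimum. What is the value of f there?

307/79

∂f/∂y = 8y - u + 4 = 0 and ∂f/∂u = -y + 10u + 1 = 0, so (y, u) = (-41/79, -12/79).
The Hessian has f_{yy} = 8, f_{uu} = 10, f_{yu} = -1, giving D = 79 > 0 with f_{yy} > 0, so the point is a local minimum.
f(-41/79, -12/79) = 307/79.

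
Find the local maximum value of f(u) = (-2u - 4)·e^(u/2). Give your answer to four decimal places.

By the product rule, f'(u) = (-u - 4)·e^(u/2). Since e^(u/2) > 0, the only critical point is u = -4.
f''(-4) has the same sign as -1 < 0, so this is a local maximum.
f(-4) = (4)·e^(-2) ≈ 0.5413.

0.5413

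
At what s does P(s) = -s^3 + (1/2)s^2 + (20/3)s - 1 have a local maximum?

Critical points: P'(s) = -3s^2 + s + 20/3 vanishes at s = -4/3, 5/3.
Since P''(s) = -6s + 1, we get P''(-4/3) = 9 > 0 ⇒ local minimum; P''(5/3) = -9 < 0 ⇒ local maximum.
Thus P has its local maximum at s = 5/3, with value 371/54.

5/3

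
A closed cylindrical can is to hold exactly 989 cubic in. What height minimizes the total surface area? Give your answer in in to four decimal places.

With radius r and height h, πr²h = 989 so h = 989/(πr²), and S(r) = 2πr² + 2πrh = 2πr² + 2·989/r.
S'(r) = 4πr − 2·989/r² = 0 ⇒ r³ = 989/(2π), so r ≈ 5.3993 and h = 2r ≈ 10.7986.
S''(r) = 4π + 4·989/r³ > 0, so this is the minimum; S ≈ 549.5140.

10.7986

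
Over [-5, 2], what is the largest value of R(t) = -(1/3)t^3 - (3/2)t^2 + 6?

The derivative is -t^2 - 3t, which vanishes at t = -3 and t = 0.
Candidates: R(-5) = 61/6; R(-3) = 3/2; R(0) = 6; R(2) = -8/3.
Hence the absolute maximum is 61/6 at t = -5.

61/6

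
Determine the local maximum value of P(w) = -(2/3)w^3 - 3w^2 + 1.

1

P'(w) = -2w^2 - 6w = 0 at w = -3, 0.
Second-derivative test with P''(w) = -4w - 6: P''(-3) = 6 > 0 ⇒ local minimum; P''(0) = -6 < 0 ⇒ local maximum.
The local maximum is P(0) = 1.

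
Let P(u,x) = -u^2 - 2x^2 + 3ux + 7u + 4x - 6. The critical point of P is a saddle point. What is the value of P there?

-204

∂P/∂u = -2u + 3x + 7 = 0 and ∂P/∂x = 3u - 4x + 4 = 0, so (u, x) = (-40, -29).
The Hessian has P_{uu} = -2, P_{xx} = -4, P_{ux} = 3, giving D = -1 < 0, so the point is a saddle point.
P(-40, -29) = -204.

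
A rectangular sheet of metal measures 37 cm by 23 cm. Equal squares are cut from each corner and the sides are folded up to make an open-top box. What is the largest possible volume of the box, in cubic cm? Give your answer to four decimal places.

With cut size x, the volume is V(x) = x(37 − 2x)(23 − 2x) for 0 < x < 11.5.
V'(x) = 12x^2 − 240x + 851. Setting V'(x) = 0 gives x ≈ 4.6071 (the root in (0, 11.5)).
V''(x) = 24x − 240 is negative there, so this is the maximum; V ≈ 1764.7473.

1764.7473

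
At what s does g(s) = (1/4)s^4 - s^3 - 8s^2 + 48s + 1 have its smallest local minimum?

g'(s) = s^3 - 3s^2 - 16s + 48. Setting g'(s) = 0 gives s ∈ {-4, 3, 4}.
Second-derivative test with g''(s) = 3s^2 - 6s - 16: g''(-4) = 56 > 0 ⇒ local minimum; g''(3) = -7 < 0 ⇒ local maximum; g''(4) = 8 > 0 ⇒ local minimum.
Thus g has its smallest local minimum at s = -4, with value -191.

-4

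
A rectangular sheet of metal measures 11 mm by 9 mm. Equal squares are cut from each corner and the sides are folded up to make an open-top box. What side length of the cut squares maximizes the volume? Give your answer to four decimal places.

1.6419

With cut size x, the volume is V(x) = x(11 − 2x)(9 − 2x) for 0 < x < 4.5.
V'(x) = 12x^2 − 80x + 99. Setting V'(x) = 0 gives x ≈ 1.6419 (the root in (0, 4.5)).
V''(x) = 24x − 80 is negative there, so this is the maximum; V ≈ 72.4198.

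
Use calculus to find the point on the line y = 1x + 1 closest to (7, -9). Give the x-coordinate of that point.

-3/2

Minimize D(x)^2 = (x - 7)^2 + (x + 10)^2.
d/dx[D^2] = 2(x - 7) + 2·1·(x + 10) = 0 ⇒ x = -3/2.
Then y = -1/2 and the distance is √(289/2) ≈ 12.0208.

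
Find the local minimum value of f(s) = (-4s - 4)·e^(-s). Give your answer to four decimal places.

-4.0000

By the product rule, f'(s) = (4s)·e^(-s). Since e^(-s) > 0, the only critical point is s = 0.
f''(0) has the same sign as 4 > 0, so this is a local minimum.
f(0) = (-4)·e^(0) ≈ -4.0000.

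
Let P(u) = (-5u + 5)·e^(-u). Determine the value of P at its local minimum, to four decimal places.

P'(u) = (-5)·e^(-u) + (-5u + 5)·(-1)·e^(-u) = (5u - 10)·e^(-u). Since e^(-u) > 0, the only critical point is u = 2.
P''(2) has the same sign as 5 > 0, so this is a local minimum.
P(2) = (-5)·e^(-2) ≈ -0.6767.

-0.6767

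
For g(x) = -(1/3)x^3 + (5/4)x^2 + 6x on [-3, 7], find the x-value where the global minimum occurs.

7

Differentiating, g'(x) = -x^2 + (5/2)x + 6; which vanishes at x = -3/2 and x = 4.
Evaluating at the critical points and endpoints: g(-3) = 9/4,  g(-3/2) = -81/16,  g(4) = 68/3,  g(7) = -133/12.
Hence the absolute minimum is -133/12 at x = 7.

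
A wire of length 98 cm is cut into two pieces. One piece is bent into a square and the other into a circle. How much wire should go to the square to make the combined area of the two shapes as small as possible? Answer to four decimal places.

54.8897

Let x be the length used for the square. Square side x/4; circle radius (98−x)/(2π).
A(x) = (x/4)² + π·((98−x)/(2π))² = x²/16 + (98−x)²/(4π) for 0 ≤ x ≤ 98. A'(x) = x/8 − (98−x)/(2π) = 0 gives x = 4·98/(π+4) ≈ 54.8897.
A'' = 1/8 + 1/(2π) > 0, so this gives the minimum combined area; x ≈ 54.8897 cm to the square.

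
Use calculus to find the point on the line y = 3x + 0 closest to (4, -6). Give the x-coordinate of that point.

Minimize D(x)^2 = (x - 4)^2 + (3x + 6)^2.
d/dx[D^2] = 2(x - 4) + 2·3·(3x + 6) = 0 ⇒ x = -7/5.
Then y = -21/5 and the distance is √(162/5) ≈ 5.6921.

-7/5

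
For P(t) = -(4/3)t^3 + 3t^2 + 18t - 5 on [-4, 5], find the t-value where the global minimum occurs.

-3/2

Differentiating, P'(t) = -4t^2 + 6t + 18; which vanishes at t = -3/2 and t = 3.
Evaluating at the critical points and endpoints: P(-4) = 169/3, P(-3/2) = -83/4, P(3) = 40, P(5) = -20/3.
So the minimum is P(-3/2) = -83/4.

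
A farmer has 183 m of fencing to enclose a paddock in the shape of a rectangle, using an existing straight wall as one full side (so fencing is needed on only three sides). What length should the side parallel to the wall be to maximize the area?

Let the sides perpendicular to the wall have length x and the parallel side y, so 2x + y = 183 and the area is A = xy = x(183 − 2x).
A'(x) = 183 − 4x = 0 gives x = 183/4, and A''(x) = −4 < 0 confirms a maximum.
Then y = 183 − 2·183/4 = 183/2 and A = 33489/8.

183/2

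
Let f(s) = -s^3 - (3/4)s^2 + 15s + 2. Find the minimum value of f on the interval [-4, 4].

Differentiating, f'(s) = -3s^2 - (3/2)s + 15; which vanishes at s = -5/2 and s = 2.
Evaluating at the critical points and endpoints: f(-4) = -6, f(-5/2) = -393/16, f(2) = 21, f(4) = -14.
Hence the absolute minimum is -393/16 at s = -5/2.

-393/16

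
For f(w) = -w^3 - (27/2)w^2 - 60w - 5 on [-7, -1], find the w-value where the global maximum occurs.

-7

f'(w) = -3w^2 - 27w - 60, which vanishes at w = -5 and w = -4.
Candidates: f(-7) = 193/2, f(-5) = 165/2, f(-4) = 83, f(-1) = 85/2.
Hence the absolute maximum is 193/2 at w = -7.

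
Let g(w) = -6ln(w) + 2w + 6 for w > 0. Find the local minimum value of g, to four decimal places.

5.4083

g'(w) = -6/w + 2 = 0 gives w = 3.
g''(w) = 6/w², which is positive for w > 0, so this is a local minimum.
g(3) = -6·ln(3) + 6 + 6 ≈ 5.4083.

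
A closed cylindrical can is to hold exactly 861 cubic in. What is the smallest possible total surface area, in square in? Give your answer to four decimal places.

501.0141

With radius r and height h, πr²h = 861 so h = 861/(πr²), and S(r) = 2πr² + 2πrh = 2πr² + 2·861/r.
S'(r) = 4πr − 2·861/r² = 0 ⇒ r³ = 861/(2π), so r ≈ 5.1555 and h = 2r ≈ 10.3111.
S''(r) = 4π + 4·861/r³ > 0, so this is the minimum; S ≈ 501.0141.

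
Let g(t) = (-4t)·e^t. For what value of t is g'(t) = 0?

Differentiating with the product rule gives g'(t) = (-4t - 4)·e^t. Since e^t > 0, the only critical point is t = -1.
g''(-1) has the same sign as -4 < 0, so this is a local maximum.
g(-1) = (4)·e^(-1) ≈ 1.4715.

-1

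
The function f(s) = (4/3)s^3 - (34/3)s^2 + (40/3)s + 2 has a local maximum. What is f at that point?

506/81

f'(s) = 4s^2 - (68/3)s + 40/3 = 0 at s = 2/3, 5.
Since f''(s) = 8s - 68/3, we get f''(2/3) = -52/3 < 0 ⇒ local maximum; f''(5) = 52/3 > 0 ⇒ local minimum.
Thus f has its local maximum at s = 2/3, with value 506/81.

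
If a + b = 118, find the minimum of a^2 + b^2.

With a + b = 118, a^2 + b^2 = a^2 + (118 − a)^2.
The derivative 2a − 2(118 − a) = 4a − 236 vanishes at a = 59; second derivative 4 > 0, a minimum.
The minimum is 2·(59)^2 = 6962.

6962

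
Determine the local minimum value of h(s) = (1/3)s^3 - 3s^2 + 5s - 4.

-37/3

h'(s) = s^2 - 6s + 5. Setting h'(s) = 0 gives s ∈ {1, 5}.
h''(s) = 2s - 6. h''(1) = -4 < 0 ⇒ local maximum; h''(5) = 4 > 0 ⇒ local minimum.
Thus h has its local minimum at s = 5, with value -37/3.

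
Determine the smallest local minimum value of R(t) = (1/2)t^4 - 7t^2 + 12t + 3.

R'(t) = 2t^3 - 14t + 12 = 0 at t = -3, 1, 2.
Since R''(t) = 6t^2 - 14, we get R''(-3) = 40 > 0 ⇒ local minimum; R''(1) = -8 < 0 ⇒ local maximum; R''(2) = 10 > 0 ⇒ local minimum.
So the smallest local minimum value is R(-3) = -111/2.

-111/2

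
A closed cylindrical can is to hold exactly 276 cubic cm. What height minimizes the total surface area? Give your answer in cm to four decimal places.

7.0568

With radius r and height h, πr²h = 276 so h = 276/(πr²), and S(r) = 2πr² + 2πrh = 2πr² + 2·276/r.
S'(r) = 4πr − 2·276/r² = 0 ⇒ r³ = 276/(2π), so r ≈ 3.5284 and h = 2r ≈ 7.0568.
S''(r) = 4π + 4·276/r³ > 0, so this is the minimum; S ≈ 234.6680.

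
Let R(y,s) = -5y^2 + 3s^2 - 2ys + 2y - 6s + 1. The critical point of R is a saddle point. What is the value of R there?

∂R/∂y = -10y - 2s + 2 = 0 and ∂R/∂s = -2y + 6s - 6 = 0, so (y, s) = (0, 1).
The Hessian has R_{yy} = -10, R_{ss} = 6, R_{ys} = -2, giving D = -64 < 0, so the point is a saddle point.
R(0, 1) = -2.

-2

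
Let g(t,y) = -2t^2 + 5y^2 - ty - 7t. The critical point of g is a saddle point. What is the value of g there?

245/41

∂g/∂t = -4t - y - 7 = 0 and ∂g/∂y = -t + 10y = 0, so (t, y) = (-70/41, -7/41).
The Hessian has g_{tt} = -4, g_{yy} = 10, g_{ty} = -1, giving D = -41 < 0, so the point is a saddle point.
g(-70/41, -7/41) = 245/41.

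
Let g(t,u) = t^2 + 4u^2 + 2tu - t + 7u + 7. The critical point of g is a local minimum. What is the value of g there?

∂g/∂t = 2t + 2u - 1 = 0 and ∂g/∂u = 2t + 8u + 7 = 0, so (t, u) = (11/6, -4/3).
The Hessian has g_{tt} = 2, g_{uu} = 8, g_{tu} = 2, giving D = 12 > 0 with g_{tt} > 0, so the point is a local minimum.
g(11/6, -4/3) = 17/12.

17/12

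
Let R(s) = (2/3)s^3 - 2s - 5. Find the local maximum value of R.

-11/3

Critical points: R'(s) = 2s^2 - 2 vanishes at s = -1, 1.
R''(s) = 4s. R''(-1) = -4 < 0 ⇒ local maximum; R''(1) = 4 > 0 ⇒ local minimum.
The local maximum is R(-1) = -11/3.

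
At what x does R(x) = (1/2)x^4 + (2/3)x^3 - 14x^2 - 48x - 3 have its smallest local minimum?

4

Critical points: R'(x) = 2x^3 + 2x^2 - 28x - 48 vanishes at x = -3, -2, 4.
Since R''(x) = 6x^2 + 4x - 28, we get R''(-3) = 14 > 0 ⇒ local minimum; R''(-2) = -12 < 0 ⇒ local maximum; R''(4) = 84 > 0 ⇒ local minimum.
The smallest local minimum is R(4) = -745/3.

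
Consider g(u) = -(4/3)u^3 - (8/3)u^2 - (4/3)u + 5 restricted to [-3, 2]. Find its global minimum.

g'(u) = -4u^2 - (16/3)u - 4/3, which vanishes at u = -1 and u = -1/3.
Candidates: g(-3) = 21, g(-1) = 5, g(-1/3) = 421/81, g(2) = -19.
So the minimum is g(2) = -19.

-19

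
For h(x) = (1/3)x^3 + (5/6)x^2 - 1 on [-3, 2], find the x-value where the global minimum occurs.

-3

h'(x) = x^2 + (5/3)x, which vanishes at x = -5/3 and x = 0.
Compare values at every candidate in [-3, 2]: h(-3) = -5/2, h(-5/3) = -37/162, h(0) = -1, h(2) = 5.
Hence the absolute minimum is -5/2 at x = -3.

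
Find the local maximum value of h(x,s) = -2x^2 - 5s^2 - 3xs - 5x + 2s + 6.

349/31

∂h/∂x = -4x - 3s - 5 = 0 and ∂h/∂s = -3x - 10s + 2 = 0, so (x, s) = (-56/31, 23/31).
The Hessian has h_{xx} = -4, h_{ss} = -10, h_{xs} = -3, giving D = 31 > 0 with h_{xx} < 0, so the point is a local maximum.
h(-56/31, 23/31) = 349/31.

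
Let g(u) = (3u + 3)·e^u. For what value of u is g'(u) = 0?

Differentiating with the product rule gives g'(u) = (3u + 6)·e^u. Since e^u > 0, the only critical point is u = -2.
g''(-2) has the same sign as 3 > 0, so this is a local minimum.
g(-2) = (-3)·e^(-2) ≈ -0.4060.

-2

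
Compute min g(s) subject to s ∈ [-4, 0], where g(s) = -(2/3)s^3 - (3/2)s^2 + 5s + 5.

-155/24

Differentiating, g'(s) = -2s^2 - 3s + 5; whose only zero in [-4, 0] is s = -5/2.
Candidates: g(-4) = 11/3,  g(-5/2) = -155/24,  g(0) = 5.
The minimum over the interval is -155/24, attained at s = -5/2.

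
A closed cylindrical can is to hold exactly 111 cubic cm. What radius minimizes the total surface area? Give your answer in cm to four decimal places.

With radius r and height h, πr²h = 111 so h = 111/(πr²), and S(r) = 2πr² + 2πrh = 2πr² + 2·111/r.
S'(r) = 4πr − 2·111/r² = 0 ⇒ r³ = 111/(2π), so r ≈ 2.6044 and h = 2r ≈ 5.2089.
S''(r) = 4π + 4·111/r³ > 0, so this is the minimum; S ≈ 127.8586.

2.6044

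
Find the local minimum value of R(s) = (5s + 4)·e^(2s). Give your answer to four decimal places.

-0.1857

R'(s) = 5·e^(2s) + (5s + 4)·2·e^(2s) = (10s + 13)·e^(2s). Since e^(2s) > 0, the only critical point is s = -13/10.
R''(-13/10) has the same sign as 10 > 0, so this is a local minimum.
R(-13/10) = (-5/2)·e^(-13/5) ≈ -0.1857.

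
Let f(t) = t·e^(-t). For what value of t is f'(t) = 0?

Differentiating with the product rule gives f'(t) = (-t + 1)·e^(-t). Since e^(-t) > 0, the only critical point is t = 1.
f''(1) has the same sign as -1 < 0, so this is a local maximum.
f(1) = (1)·e^(-1) ≈ 0.3679.

1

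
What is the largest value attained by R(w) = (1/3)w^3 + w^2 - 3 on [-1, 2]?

Differentiating, R'(w) = w^2 + 2w; whose only zero in [-1, 2] is w = 0.
Candidates: R(-1) = -7/3, R(0) = -3, R(2) = 11/3.
The maximum over the interval is 11/3, attained at w = 2.

11/3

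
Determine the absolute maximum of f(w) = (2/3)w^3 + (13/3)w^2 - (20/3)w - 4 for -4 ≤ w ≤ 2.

Differentiating, f'(w) = 2w^2 + (26/3)w - 20/3; whose only zero in [-4, 2] is w = 2/3.
Evaluating at the critical points and endpoints: f(-4) = 148/3; f(2/3) = -512/81; f(2) = 16/3.
So the maximum is f(-4) = 148/3.

148/3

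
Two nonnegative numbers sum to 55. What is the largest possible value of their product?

3025/4

With x + y = 55, the product is P(x) = x(55 − x).
P'(x) = 55 − 2x = 0 gives x = 55/2; P'' = −2 < 0, so this is the maximum.
P = 55/2·55/2 = 3025/4.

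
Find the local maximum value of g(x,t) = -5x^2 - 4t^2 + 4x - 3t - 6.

∂g/∂x = -10x + 4 = 0 and ∂g/∂t = -8t - 3 = 0, so (x, t) = (2/5, -3/8).
The Hessian has g_{xx} = -10, g_{tt} = -8, g_{xt} = 0, giving D = 80 > 0 with g_{xx} < 0, so the point is a local maximum.
g(2/5, -3/8) = -371/80.

-371/80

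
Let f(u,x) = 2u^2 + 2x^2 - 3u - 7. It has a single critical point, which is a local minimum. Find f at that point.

-65/8

∂f/∂u = 4u - 3 = 0 and ∂f/∂x = 4x = 0, so (u, x) = (3/4, 0).
The Hessian has f_{uu} = 4, f_{xx} = 4, f_{ux} = 0, giving D = 16 > 0 with f_{uu} > 0, so the point is a local minimum.
f(3/4, 0) = -65/8.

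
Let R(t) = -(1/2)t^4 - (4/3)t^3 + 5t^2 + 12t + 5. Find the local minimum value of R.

R'(t) = -2t^3 - 4t^2 + 10t + 12. Setting R'(t) = 0 gives t ∈ {-3, -1, 2}.
Second-derivative test with R''(t) = -6t^2 - 8t + 10: R''(-3) = -20 < 0 ⇒ local maximum; R''(-1) = 12 > 0 ⇒ local minimum; R''(2) = -30 < 0 ⇒ local maximum.
Thus R has its local minimum at t = -1, with value -7/6.

-7/6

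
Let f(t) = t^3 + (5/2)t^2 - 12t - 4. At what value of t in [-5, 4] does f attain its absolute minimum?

4/3

f'(t) = 3t^2 + 5t - 12, which vanishes at t = -3 and t = 4/3.
Candidates: f(-5) = -13/2,  f(-3) = 55/2,  f(4/3) = -356/27,  f(4) = 52.
Hence the absolute minimum is -356/27 at t = 4/3.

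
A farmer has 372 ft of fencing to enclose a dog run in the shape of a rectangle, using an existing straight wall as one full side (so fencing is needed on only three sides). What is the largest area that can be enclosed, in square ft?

Let the sides perpendicular to the wall have length x and the parallel side y, so 2x + y = 372 and the area is A = xy = x(372 − 2x).
A'(x) = 372 − 4x = 0 gives x = 93, and A''(x) = −4 < 0 confirms a maximum.
Then y = 372 − 2·93 = 186 and A = 17298.

17298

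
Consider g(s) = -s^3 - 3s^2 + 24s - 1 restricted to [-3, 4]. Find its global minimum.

-73

Differentiating, g'(s) = -3s^2 - 6s + 24; whose only zero in [-3, 4] is s = 2.
Candidates: g(-3) = -73, g(2) = 27, g(4) = -17.
The minimum over the interval is -73, attained at s = -3.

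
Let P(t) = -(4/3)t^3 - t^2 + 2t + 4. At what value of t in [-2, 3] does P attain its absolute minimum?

The derivative is -4t^2 - 2t + 2, which vanishes at t = -1 and t = 1/2.
Candidates: P(-2) = 20/3,  P(-1) = 7/3,  P(1/2) = 55/12,  P(3) = -35.
The minimum over the interval is -35, attained at t = 3.

3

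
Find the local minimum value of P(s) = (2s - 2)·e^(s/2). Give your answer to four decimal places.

By the product rule, P'(s) = (s + 1)·e^(s/2). Since e^(s/2) > 0, the only critical point is s = -1.
P''(-1) has the same sign as 1 > 0, so this is a local minimum.
P(-1) = (-4)·e^(-1/2) ≈ -2.4261.

-2.4261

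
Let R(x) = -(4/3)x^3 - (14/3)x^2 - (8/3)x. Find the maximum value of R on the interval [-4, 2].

64/3

R'(x) = -4x^2 - (28/3)x - 8/3, which vanishes at x = -2 and x = -1/3.
Candidates: R(-4) = 64/3; R(-2) = -8/3; R(-1/3) = 34/81; R(2) = -104/3.
So the maximum is R(-4) = 64/3.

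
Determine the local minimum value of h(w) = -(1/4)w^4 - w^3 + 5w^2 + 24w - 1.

h'(w) = -w^3 - 3w^2 + 10w + 24 = 0 at w = -4, -2, 3.
Second-derivative test with h''(w) = -3w^2 - 6w + 10: h''(-4) = -14 < 0 ⇒ local maximum; h''(-2) = 10 > 0 ⇒ local minimum; h''(3) = -35 < 0 ⇒ local maximum.
Thus h has its local minimum at w = -2, with value -25.

-25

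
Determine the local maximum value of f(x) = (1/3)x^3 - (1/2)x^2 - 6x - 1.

19/3

f'(x) = x^2 - x - 6. Setting f'(x) = 0 gives x ∈ {-2, 3}.
Since f''(x) = 2x - 1, we get f''(-2) = -5 < 0 ⇒ local maximum; f''(3) = 5 > 0 ⇒ local minimum.
Thus f has its local maximum at x = -2, with value 19/3.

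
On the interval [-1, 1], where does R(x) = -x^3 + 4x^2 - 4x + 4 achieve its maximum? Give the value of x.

Differentiating, R'(x) = -3x^2 + 8x - 4; whose only zero in [-1, 1] is x = 2/3.
Candidates: R(-1) = 13, R(2/3) = 76/27, R(1) = 3.
So the maximum is R(-1) = 13.

-1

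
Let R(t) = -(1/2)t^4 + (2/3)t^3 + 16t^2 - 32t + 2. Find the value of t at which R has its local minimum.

1

R'(t) = -2t^3 + 2t^2 + 32t - 32 = 0 at t = -4, 1, 4.
Since R''(t) = -6t^2 + 4t + 32, we get R''(-4) = -80 < 0 ⇒ local maximum; R''(1) = 30 > 0 ⇒ local minimum; R''(4) = -48 < 0 ⇒ local maximum.
The local minimum is R(1) = -83/6.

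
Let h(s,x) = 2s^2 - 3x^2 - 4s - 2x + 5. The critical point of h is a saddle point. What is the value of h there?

10/3

∂h/∂s = 4s - 4 = 0 and ∂h/∂x = -6x - 2 = 0, so (s, x) = (1, -1/3).
The Hessian has h_{ss} = 4, h_{xx} = -6, h_{sx} = 0, giving D = -24 < 0, so the point is a saddle point.
h(1, -1/3) = 10/3.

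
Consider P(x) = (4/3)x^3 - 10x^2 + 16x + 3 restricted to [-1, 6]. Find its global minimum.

-73/3

The derivative is 4x^2 - 20x + 16, which vanishes at x = 1 and x = 4.
Compare values at every candidate in [-1, 6]: P(-1) = -73/3; P(1) = 31/3; P(4) = -23/3; P(6) = 27.
So the minimum is P(-1) = -73/3.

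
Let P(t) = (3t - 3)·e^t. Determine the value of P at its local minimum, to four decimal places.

-3.0000

Differentiating with the product rule gives P'(t) = (3t)·e^t. Since e^t > 0, the only critical point is t = 0.
P''(0) has the same sign as 3 > 0, so this is a local minimum.
P(0) = (-3)·e^(0) ≈ -3.0000.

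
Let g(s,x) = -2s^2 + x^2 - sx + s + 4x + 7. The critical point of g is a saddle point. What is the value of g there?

∂g/∂s = -4s - x + 1 = 0 and ∂g/∂x = -s + 2x + 4 = 0, so (s, x) = (2/3, -5/3).
The Hessian has g_{ss} = -4, g_{xx} = 2, g_{sx} = -1, giving D = -9 < 0, so the point is a saddle point.
g(2/3, -5/3) = 4.

4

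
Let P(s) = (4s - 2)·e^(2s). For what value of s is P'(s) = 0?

0

Differentiating with the product rule gives P'(s) = (8s)·e^(2s). Since e^(2s) > 0, the only critical point is s = 0.
P''(0) has the same sign as 8 > 0, so this is a local minimum.
P(0) = (-2)·e^(0) ≈ -2.0000.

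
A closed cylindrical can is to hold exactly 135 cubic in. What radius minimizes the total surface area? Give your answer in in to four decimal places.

2.7800

With radius r and height h, πr²h = 135 so h = 135/(πr²), and S(r) = 2πr² + 2πrh = 2πr² + 2·135/r.
S'(r) = 4πr − 2·135/r² = 0 ⇒ r³ = 135/(2π), so r ≈ 2.7800 and h = 2r ≈ 5.5601.
S''(r) = 4π + 4·135/r³ > 0, so this is the minimum; S ≈ 145.6813.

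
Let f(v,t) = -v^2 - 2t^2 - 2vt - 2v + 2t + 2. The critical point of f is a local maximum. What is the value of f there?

7

∂f/∂v = -2v - 2t - 2 = 0 and ∂f/∂t = -2v - 4t + 2 = 0, so (v, t) = (-3, 2).
The Hessian has f_{vv} = -2, f_{tt} = -4, f_{vt} = -2, giving D = 4 > 0 with f_{vv} < 0, so the point is a local maximum.
f(-3, 2) = 7.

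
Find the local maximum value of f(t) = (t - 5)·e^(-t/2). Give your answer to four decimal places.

By the product rule, f'(t) = (-(1/2)t + 7/2)·e^(-t/2). Since e^(-t/2) > 0, the only critical point is t = 7.
f''(7) has the same sign as -1/2 < 0, so this is a local maximum.
f(7) = (2)·e^(-7/2) ≈ 0.0604.

0.0604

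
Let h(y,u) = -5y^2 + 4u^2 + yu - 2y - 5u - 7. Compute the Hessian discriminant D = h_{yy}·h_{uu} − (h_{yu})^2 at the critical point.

∂h/∂y = -10y + u - 2 = 0 and ∂h/∂u = y + 8u - 5 = 0, so (y, u) = (-11/81, 52/81).
The Hessian has h_{yy} = -10, h_{uu} = 8, h_{yu} = 1, giving D = -81 < 0, so the point is a saddle point.
D = (-10)·(8) − (1)^2 = -81.

-81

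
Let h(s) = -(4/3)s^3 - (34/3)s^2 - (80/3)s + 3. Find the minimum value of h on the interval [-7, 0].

3

h'(s) = -4s^2 - (68/3)s - 80/3, which vanishes at s = -4 and s = -5/3.
Candidates: h(-7) = 275/3,  h(-4) = 41/3,  h(-5/3) = 1793/81,  h(0) = 3.
So the minimum is h(0) = 3.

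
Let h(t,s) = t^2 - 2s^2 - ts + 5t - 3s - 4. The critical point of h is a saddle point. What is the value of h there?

∂h/∂t = 2t - s + 5 = 0 and ∂h/∂s = -t - 4s - 3 = 0, so (t, s) = (-23/9, -1/9).
The Hessian has h_{tt} = 2, h_{ss} = -4, h_{ts} = -1, giving D = -9 < 0, so the point is a saddle point.
h(-23/9, -1/9) = -92/9.

-92/9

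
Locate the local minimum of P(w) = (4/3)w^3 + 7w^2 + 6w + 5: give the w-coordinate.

P'(w) = 4w^2 + 14w + 6 = 0 at w = -3, -1/2.
P''(w) = 8w + 14. P''(-3) = -10 < 0 ⇒ local maximum; P''(-1/2) = 10 > 0 ⇒ local minimum.
So the local minimum value is P(-1/2) = 43/12.

-1/2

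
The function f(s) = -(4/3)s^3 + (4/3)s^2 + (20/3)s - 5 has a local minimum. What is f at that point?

-9

f'(s) = -4s^2 + (8/3)s + 20/3. Setting f'(s) = 0 gives s ∈ {-1, 5/3}.
Since f''(s) = -8s + 8/3, we get f''(-1) = 32/3 > 0 ⇒ local minimum; f''(5/3) = -32/3 < 0 ⇒ local maximum.
So the local minimum value is f(-1) = -9.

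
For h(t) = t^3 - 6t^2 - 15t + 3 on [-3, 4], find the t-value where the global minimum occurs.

h'(t) = 3t^2 - 12t - 15, whose only zero in [-3, 4] is t = -1.
Candidates: h(-3) = -33; h(-1) = 11; h(4) = -89.
So the minimum is h(4) = -89.

4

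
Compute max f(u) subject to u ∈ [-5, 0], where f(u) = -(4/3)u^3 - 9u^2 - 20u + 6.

Differentiating, f'(u) = -4u^2 - 18u - 20; which vanishes at u = -5/2 and u = -2.
Compare values at every candidate in [-5, 0]: f(-5) = 143/3, f(-5/2) = 247/12, f(-2) = 62/3, f(0) = 6.
So the maximum is f(-5) = 143/3.

143/3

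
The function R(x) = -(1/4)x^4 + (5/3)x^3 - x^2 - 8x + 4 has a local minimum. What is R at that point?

Critical points: R'(x) = -x^3 + 5x^2 - 2x - 8 vanishes at x = -1, 2, 4.
R''(x) = -3x^2 + 10x - 2. R''(-1) = -15 < 0 ⇒ local maximum; R''(2) = 6 > 0 ⇒ local minimum; R''(4) = -10 < 0 ⇒ local maximum.
Thus R has its local minimum at x = 2, with value -20/3.

-20/3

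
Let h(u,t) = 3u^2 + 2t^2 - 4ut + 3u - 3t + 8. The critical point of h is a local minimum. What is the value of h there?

55/8

∂h/∂u = 6u - 4t + 3 = 0 and ∂h/∂t = -4u + 4t - 3 = 0, so (u, t) = (0, 3/4).
The Hessian has h_{uu} = 6, h_{tt} = 4, h_{ut} = -4, giving D = 8 > 0 with h_{uu} > 0, so the point is a local minimum.
h(0, 3/4) = 55/8.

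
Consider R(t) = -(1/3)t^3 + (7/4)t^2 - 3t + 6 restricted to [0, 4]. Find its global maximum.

The derivative is -t^2 + (7/2)t - 3, which vanishes at t = 3/2 and t = 2.
Candidates: R(0) = 6,  R(3/2) = 69/16,  R(2) = 13/3,  R(4) = 2/3.
The maximum over the interval is 6, attained at t = 0.

6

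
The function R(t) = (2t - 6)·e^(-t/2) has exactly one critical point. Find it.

R'(t) = 2·e^(-t/2) + (2t - 6)·(-1/2)·e^(-t/2) = (-t + 5)·e^(-t/2). Since e^(-t/2) > 0, the only critical point is t = 5.
R''(5) has the same sign as -1 < 0, so this is a local maximum.
R(5) = (4)·e^(-5/2) ≈ 0.3283.

5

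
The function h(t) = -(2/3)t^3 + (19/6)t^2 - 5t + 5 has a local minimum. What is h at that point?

h'(t) = -2t^2 + (19/3)t - 5. Setting h'(t) = 0 gives t ∈ {3/2, 5/3}.
Since h''(t) = -4t + 19/3, we get h''(3/2) = 1/3 > 0 ⇒ local minimum; h''(5/3) = -1/3 < 0 ⇒ local maximum.
The local minimum is h(3/2) = 19/8.

19/8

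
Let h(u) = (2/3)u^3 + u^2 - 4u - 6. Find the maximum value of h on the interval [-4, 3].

Differentiating, h'(u) = 2u^2 + 2u - 4; which vanishes at u = -2 and u = 1.
Evaluating at the critical points and endpoints: h(-4) = -50/3, h(-2) = 2/3, h(1) = -25/3, h(3) = 9.
Hence the absolute maximum is 9 at u = 3.

9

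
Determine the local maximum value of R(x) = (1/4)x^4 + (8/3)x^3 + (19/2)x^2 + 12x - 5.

R'(x) = x^3 + 8x^2 + 19x + 12. Setting R'(x) = 0 gives x ∈ {-4, -3, -1}.
Second-derivative test with R''(x) = 3x^2 + 16x + 19: R''(-4) = 3 > 0 ⇒ local minimum; R''(-3) = -2 < 0 ⇒ local maximum; R''(-1) = 6 > 0 ⇒ local minimum.
So the local maximum value is R(-3) = -29/4.

-29/4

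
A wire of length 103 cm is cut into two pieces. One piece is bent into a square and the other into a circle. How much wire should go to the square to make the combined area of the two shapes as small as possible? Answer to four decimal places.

57.6902

Let x be the length used for the square. Square side x/4; circle radius (103−x)/(2π).
A(x) = (x/4)² + π·((103−x)/(2π))² = x²/16 + (103−x)²/(4π) for 0 ≤ x ≤ 103. A'(x) = x/8 − (103−x)/(2π) = 0 gives x = 4·103/(π+4) ≈ 57.6902.
A'' = 1/8 + 1/(2π) > 0, so this gives the minimum combined area; x ≈ 57.6902 cm to the square.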